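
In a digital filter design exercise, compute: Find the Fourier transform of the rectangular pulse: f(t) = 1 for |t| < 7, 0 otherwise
F(omega)=integral from -7 to 7 of e^(-j*omega*t) dt
=2*sin(7*omega)/omega=14*sinc(7*omega/pi)

Answer: 2*sin(7*omega)/omega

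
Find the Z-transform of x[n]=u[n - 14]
Using the time-shift property: Z{u[n-14]} = z^(-14)*z/(z-1)
= z^(-13)/(z-1)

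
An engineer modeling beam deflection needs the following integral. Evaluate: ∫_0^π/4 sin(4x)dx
Antiderivative: -cos(4x)/4
Evaluate at bounds: [-cos(4·π/4)/4] - [-cos(4·0)/4]
=(-(-1)+(1))/4=1/2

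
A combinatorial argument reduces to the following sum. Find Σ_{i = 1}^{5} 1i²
= 1·n(n + 1)(2n + 1)/6 = 1·5·6·11/6 = 55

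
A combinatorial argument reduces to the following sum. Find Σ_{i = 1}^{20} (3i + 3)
=3·Σ i + 3·20=3·210 + 60=690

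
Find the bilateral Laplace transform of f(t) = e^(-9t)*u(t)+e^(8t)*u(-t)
For e^(-9t)*u(t): L = 1/(s+9), Re(s) > -9
For e^(8t)*u(-t): L = -1/(s-8), Re(s) < 8
Combined: F(s) = 1/(s+9)-1/(s-8), -9 < Re(s) < 8

Answer: 1/(s+9)-1/(s-8), ROC: -9 < Re(s) < 8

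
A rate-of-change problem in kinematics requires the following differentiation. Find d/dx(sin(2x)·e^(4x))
Product rule: (fg)'=f'g+fg'
f=sin(2x), f'=2·cos(2x)
g=e^(4x), g'=4·e^(4x)

Answer: 2·cos(2x)·e^(4x)+4·sin(2x)·e^(4x)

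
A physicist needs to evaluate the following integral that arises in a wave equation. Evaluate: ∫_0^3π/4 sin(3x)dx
Antiderivative: -cos(3x)/3
Evaluate at bounds: [-cos(3·3π/4)/3] - [-cos(3·0)/3]
= (-(√2/2)+(1))/3 = 1/3 - √2/6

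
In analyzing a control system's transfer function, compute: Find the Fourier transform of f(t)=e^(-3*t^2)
The Fourier transform of a Gaussian e^(-a*t^2) is sqrt(pi/a)*e^(-omega^2/(4a)).
With a=3: F(omega)=sqrt(pi/3)*e^(-omega^2/12)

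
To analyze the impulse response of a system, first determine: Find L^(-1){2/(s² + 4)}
L^(-1){w/(s² + w²)} = sin(wt)
Here w = 2

Answer: sin(2t)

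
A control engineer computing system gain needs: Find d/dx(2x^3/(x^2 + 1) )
Quotient rule: (f/g)'=(f'g - fg')/g²
f=2x^3, f'=6x^2
g=x^2 + 1, g'=2x

Answer: (6x^2·(x^2 + 1) - 4x^4)/(x^2 + 1)²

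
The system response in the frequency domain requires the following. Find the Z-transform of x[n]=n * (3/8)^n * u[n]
Using the property Z{n*a^n*u[n]} = az/(z-a)^2
With a = 3/8: X(z) = (3/8)z/(z - 3/8)^2, |z| > 3/8

Answer: (3/8)z/(z - 3/8)^2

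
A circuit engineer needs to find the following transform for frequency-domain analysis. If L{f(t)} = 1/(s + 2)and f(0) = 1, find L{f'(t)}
L{f'(t)}=s·F(s) - f(0)=s/(s+2)-1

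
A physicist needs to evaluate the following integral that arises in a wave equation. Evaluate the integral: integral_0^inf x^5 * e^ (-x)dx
This is a Gamma integral. Substitute u = 1x:
integral_0^inf x^5 * e^(-x) dx = (1/1^6) integral_0^inf u^5 * e^(-u) du
= Gamma(6)/1^6 = 5!/1^6 = 120/1

Answer: 120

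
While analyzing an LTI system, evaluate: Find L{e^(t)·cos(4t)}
First shifting: L{e^(at)f(t)} = F(s-a)
L{cos(4t)} = s/(s² + 16)
Shift: (s-1)/((s-1)² + 16)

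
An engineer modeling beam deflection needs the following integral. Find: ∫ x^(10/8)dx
Power rule: ∫ x^(5/4) dx = x^(9/4)/(9/4) + C

Answer: (4/9)·x^(9/4) + C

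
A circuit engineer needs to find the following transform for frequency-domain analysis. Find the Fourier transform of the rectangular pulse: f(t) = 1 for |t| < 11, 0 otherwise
F(omega) = integral from -11 to 11 of e^(-j * omega * t) dt
= 2 * sin(11 * omega)/omega = 22 * sinc(11 * omega/pi)

Answer: 2 * sin(11 * omega)/omega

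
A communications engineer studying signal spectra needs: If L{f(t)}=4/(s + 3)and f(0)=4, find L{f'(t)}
L{f'(t)} = s·F(s) - f(0) = 4s/(s + 3) - 4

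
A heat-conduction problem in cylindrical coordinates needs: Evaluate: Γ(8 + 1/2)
Γ(n+1/2)=(2n)!√π/(4^n·n!)
=20922789888000√π/(65536·40320)=(2027025/256)·√π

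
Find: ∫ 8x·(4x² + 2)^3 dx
Let u = 4x²+2, du = 8x dx
∫ u^3 du = u^4/4+C

Answer: (4x²+2)^4/4+C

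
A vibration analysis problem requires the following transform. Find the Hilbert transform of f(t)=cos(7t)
The Hilbert transform shifts each frequency component by -pi/2.
H{cos(wt)} = sin(wt)
With w = 7: H{cos(7t)} = sin(7t)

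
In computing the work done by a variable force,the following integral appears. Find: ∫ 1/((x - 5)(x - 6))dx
Partial fractions: 1/((x-5)(x-6)) = A/(x-5) + B/(x-6)
A = -1, B = 1
∫ [-1· 1/(x-5) + 1· 1/(x-6)] dx
= (1)[ln|x-6| - ln|x-5|] + C

Answer: ln|(x-6)/(x-5)| + C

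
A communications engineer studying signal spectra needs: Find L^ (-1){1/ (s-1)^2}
L^(-1){1/(s-a)^n} = t^(n-1)·e^(at)/(n-1)!
Here a = 1, n = 2: t^1·e^(t)/1

Answer: t·e^(t)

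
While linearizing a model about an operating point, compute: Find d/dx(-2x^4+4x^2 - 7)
Power rule: d/dx(ax^n) = n·a·x^(n-1)
Term by term: -8·x^3 + 8·x

Answer: -8x^3 + 8x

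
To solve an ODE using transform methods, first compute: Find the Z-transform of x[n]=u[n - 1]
Using the time-shift property: Z{u[n-1]} = z^(-1)*z/(z-1)
= z^(0)/(z-1)

Answer: 1/(z-1)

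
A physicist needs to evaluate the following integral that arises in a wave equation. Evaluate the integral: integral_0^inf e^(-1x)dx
integral_0^inf e^(-1x) dx = [-1/1 * e^(-1x)]_0^inf
= 0 - (-1/1) = 1/1

Answer: 1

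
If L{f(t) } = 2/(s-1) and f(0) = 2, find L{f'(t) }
L{f'(t)}=s·F(s) - f(0)=2s/(s-1)-2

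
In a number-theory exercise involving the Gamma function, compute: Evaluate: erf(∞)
erf(∞) = 1 (the error function converges to 1)

Answer: 1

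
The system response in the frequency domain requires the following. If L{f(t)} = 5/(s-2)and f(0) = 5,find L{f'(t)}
L{f'(t)} = s·F(s) - f(0) = 5s/(s-2) - 5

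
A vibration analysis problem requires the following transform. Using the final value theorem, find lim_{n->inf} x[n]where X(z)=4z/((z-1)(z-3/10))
Final value theorem: lim x[n]=lim_{z->1} (z-1) * X(z)
(z-1) * X(z)=4z/(z-3/10)
As z->1: 4/(1-3/10)=4/(7/10)=40/7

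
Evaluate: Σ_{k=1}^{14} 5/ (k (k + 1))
Partial fractions: 5/(k(k+1))=5/k - 5/(k+1)
Telescoping sum: 5(1-1/15)=5·14/15

Answer: 14/3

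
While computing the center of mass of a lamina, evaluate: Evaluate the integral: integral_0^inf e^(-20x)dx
integral_0^inf e^(-20x) dx=[-1/20 * e^(-20x)]_0^inf
=0 - (-1/20)=1/20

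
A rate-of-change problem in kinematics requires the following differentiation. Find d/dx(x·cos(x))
Product rule: (fg)'=f'g + fg'
f=x, f'=1
g=cos(x), g'=-sin(x)

Answer: cos(x) - x·sin(x)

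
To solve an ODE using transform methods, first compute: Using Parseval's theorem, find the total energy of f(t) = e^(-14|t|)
Parseval's theorem: E=integral |f(t)|^2 dt=(1/2pi) integral |F(omega)|^2 domega
E=integral_{-inf}^{inf} e^(-28|t|) dt=2 * integral_0^inf e^(-28t) dt=2/(2 * 14)=1/14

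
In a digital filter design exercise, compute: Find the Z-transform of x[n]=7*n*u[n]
Z{n * u[n]} = z/(z-1)^2
By linearity: Z{7 * n * u[n]} = 7z/(z-1)^2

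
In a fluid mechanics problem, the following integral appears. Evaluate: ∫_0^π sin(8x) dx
Antiderivative: -cos(8x)/8
Evaluate at bounds: [-cos(8·π)/8] - [-cos(8·0)/8]
= (-(1)+(1))/8 = 0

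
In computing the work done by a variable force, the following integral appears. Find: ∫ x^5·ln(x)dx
By parts: u = ln(x), dv = x^5 dx
du = 1/x dx, v = x^6/6
= x^6·ln(x)/6 - ∫ x^5/6 dx
= x^6·ln(x)/6 - x^6/36 + C

Answer: x^6(ln(x)/6 - 1/36) + C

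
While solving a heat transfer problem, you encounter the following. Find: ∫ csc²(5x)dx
Since d/dx[-cot(5x)] = 5csc²(5x), integral = -cot(5x)/5+C

Answer: (-1/5)cot(5x)+C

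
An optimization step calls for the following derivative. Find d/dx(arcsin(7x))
d/dx[arcsin(u)]=u'/√(1-u²), u=7x, u'=7

Answer: 7/√(1 - 49x²)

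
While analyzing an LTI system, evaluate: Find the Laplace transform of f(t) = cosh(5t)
L{cosh(at)}=s/(s²-a²)
L{cosh(5t)}=s/(s²-25)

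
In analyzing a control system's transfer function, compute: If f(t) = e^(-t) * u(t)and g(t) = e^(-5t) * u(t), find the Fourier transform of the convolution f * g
By the convolution theorem: F{f * g}=F(omega) * G(omega)
F(omega)=1/(1+j * omega), G(omega)=1/(5+j * omega)
F{f * g}=1/((1+j * omega)(5+j * omega))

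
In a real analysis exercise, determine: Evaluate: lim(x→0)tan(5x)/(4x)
tan(u) ≈ u for small u:
tan(5x)/(4x) ≈ 5x/(4x) = 5/4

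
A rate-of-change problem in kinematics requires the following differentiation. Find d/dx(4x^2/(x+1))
Quotient rule: (f/g)' = (f'g - fg')/g²
f = 4x^2, f' = 8x
g = x + 1, g' = 1

Answer: (8x·(x + 1) - 4x^2)/(x + 1)²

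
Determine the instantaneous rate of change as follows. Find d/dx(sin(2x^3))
Chain rule: d/dx[sin(u)] = cos(u)·u' where u = 2x^3
u' = 6x^2

Answer: 6x^2·cos(2x^3)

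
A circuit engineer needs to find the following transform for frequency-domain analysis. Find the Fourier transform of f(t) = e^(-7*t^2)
The Fourier transform of a Gaussian e^(-a*t^2) is sqrt(pi/a)*e^(-omega^2/(4a)).
With a=7: F(omega)=sqrt(pi/7)*e^(-omega^2/28)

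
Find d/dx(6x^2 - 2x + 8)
Power rule: d/dx(ax^n)=n·a·x^(n-1)
Term by term: 12·x - 2

Answer: 12x - 2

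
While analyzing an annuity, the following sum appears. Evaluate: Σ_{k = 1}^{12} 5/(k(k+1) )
Partial fractions: 5/(k(k+1))=5/k - 5/(k+1)
Telescoping sum: 5(1-1/13)=5·12/13

Answer: 60/13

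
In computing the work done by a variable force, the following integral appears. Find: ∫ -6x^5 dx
Using power rule: ∫ -6x^5 dx = -6/6 x^6+C = -x^6+C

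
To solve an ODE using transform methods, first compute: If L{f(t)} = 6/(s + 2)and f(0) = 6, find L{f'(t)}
L{f'(t)}=s·F(s) - f(0)=6s/(s+2)-6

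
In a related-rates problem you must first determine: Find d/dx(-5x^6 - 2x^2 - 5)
Power rule: d/dx(ax^n) = n·a·x^(n-1)
Term by term: -30·x^5-4·x

Answer: -30x^5-4x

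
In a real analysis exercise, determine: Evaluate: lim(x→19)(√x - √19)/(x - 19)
Multiply by conjugate (√x+√19)/(√x+√19):
= (x - 19)/((x - 19)(√x+√19)) = 1/(√x+√19)
As x → 19: 1/(2√19)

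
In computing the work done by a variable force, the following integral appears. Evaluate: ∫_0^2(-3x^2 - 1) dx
Step 1: Find antiderivative F(x)=-x^3 - x
Step 2: F(2) - F(0)=-10 - (0)=-10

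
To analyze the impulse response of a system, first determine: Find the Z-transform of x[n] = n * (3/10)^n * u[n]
Using the property Z{n*a^n*u[n]}=az/(z-a)^2
With a=3/10: X(z)=(3/10)z/(z - 3/10)^2, |z| > 3/10

Answer: (3/10)z/(z - 3/10)^2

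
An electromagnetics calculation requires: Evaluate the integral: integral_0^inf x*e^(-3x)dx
This is a Gamma integral. Substitute u=3x (du=3 dx):
integral_0^inf x * e^(-3x) dx=(1/3^2) integral_0^inf u^1 * e^(-u) du
=Gamma(2)/3^2=1!/3^2=1/9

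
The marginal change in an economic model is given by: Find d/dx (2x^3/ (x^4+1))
Quotient rule: (f/g)'=(f'g - fg')/g²
f=2x^3, f'=6x^2
g=x^4 + 1, g'=4x^3

Answer: (6x^2·(x^4 + 1) - 8x^6)/(x^4 + 1)²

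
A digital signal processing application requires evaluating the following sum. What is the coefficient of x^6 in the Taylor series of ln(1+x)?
ln(1 + x)=Σ (-1)^(n + 1) x^n/n
Coefficient of x^6=(-1)^7/6=-1/6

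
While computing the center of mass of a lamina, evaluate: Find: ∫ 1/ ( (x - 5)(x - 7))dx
Partial fractions: 1/((x-5)(x-7)) = A/(x-5) + B/(x-7)
A = -1/2, B = 1/2
∫ [-1/2· 1/(x-5) + 1/2· 1/(x-7)] dx
= (1/2)[ln|x-7| - ln|x-5|] + C

Answer: (1/2)·ln|(x-7)/(x-5)| + C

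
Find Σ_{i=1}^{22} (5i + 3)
= 5·Σ i + 3·22 = 5·253 + 66 = 1331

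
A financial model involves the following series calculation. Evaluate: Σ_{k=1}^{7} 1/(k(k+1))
Partial fractions: 1/(k(k + 1))=1/k - 1/(k + 1)
Telescoping sum: 1(1 - 1/8)=1·7/8

Answer: 7/8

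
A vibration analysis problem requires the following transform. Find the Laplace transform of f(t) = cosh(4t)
L{cosh(at)}=s/(s²-a²)
L{cosh(4t)}=s/(s²-16)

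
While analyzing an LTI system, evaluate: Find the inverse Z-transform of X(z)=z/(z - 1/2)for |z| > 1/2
Standard pair: z/(z-a) <-> a^n * u[n] for causal signals
With a=1/2: x[n]=(1/2)^n * u[n]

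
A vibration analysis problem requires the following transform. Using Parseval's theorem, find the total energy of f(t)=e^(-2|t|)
Parseval's theorem: E=integral |f(t)|^2 dt=(1/2pi) integral |F(omega)|^2 domega
E=integral_{-inf}^{inf} e^(-4|t|) dt=2*integral_0^inf e^(-4t) dt=2/(2*2)=1/2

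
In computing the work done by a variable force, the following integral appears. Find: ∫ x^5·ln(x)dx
By parts: u = ln(x), dv = x^5 dx
du = 1/x dx, v = x^6/6
= x^6·ln(x)/6 - ∫ x^5/6 dx
= x^6·ln(x)/6 - x^6/36+C

Answer: x^6(ln(x)/6-1/36)+C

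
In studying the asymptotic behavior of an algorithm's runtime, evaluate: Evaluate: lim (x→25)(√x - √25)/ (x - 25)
Multiply by conjugate (√x + √25)/(√x + √25):
= (x - 25)/((x - 25)(√x + √25)) = 1/(√x + √25)
As x → 25: 1/(2√25)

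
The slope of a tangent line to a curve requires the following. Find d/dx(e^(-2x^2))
Chain rule: d/dx[e^u]=e^u · u' where u=-2x^2
u'=-4x

Answer: -4x·e^(-2x^2)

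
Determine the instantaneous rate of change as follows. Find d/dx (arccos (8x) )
d/dx[arccos(u)] = -u'/√(1-u²), u = 8x, u' = 8

Answer: -8/√(1 - 64x²)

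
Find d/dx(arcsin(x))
d/dx[arcsin(u)] = u'/√(1-u²), u = x, u' = 1

Answer: 1/√(1-x²)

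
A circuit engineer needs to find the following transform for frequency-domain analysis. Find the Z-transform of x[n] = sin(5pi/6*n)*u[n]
Z{sin(w0 * n) * u[n]}=z * sin(w0)/(z^2 - 2z * cos(w0) + 1)
With w0=5pi/6: X(z)=z * sin(5pi/6)/(z^2 - 2z * cos(5pi/6) + 1)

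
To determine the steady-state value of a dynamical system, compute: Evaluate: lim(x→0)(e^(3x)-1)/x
L'Hôpital (0/0): lim 3e^(3x)/1=3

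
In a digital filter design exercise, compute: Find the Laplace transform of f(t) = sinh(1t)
L{sinh(at)}=a/(s²-a²)
L{sinh(1t)}=1/(s²-1)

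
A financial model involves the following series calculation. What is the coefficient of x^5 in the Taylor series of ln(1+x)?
ln(1+x) = Σ (-1)^(n+1) x^n/n
Coefficient of x^5 = (-1)^6/5 = 1/5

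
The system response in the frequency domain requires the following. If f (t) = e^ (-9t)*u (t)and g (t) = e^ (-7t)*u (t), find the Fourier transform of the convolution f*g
By the convolution theorem: F{f * g} = F(omega) * G(omega)
F(omega) = 1/(9+j * omega), G(omega) = 1/(7+j * omega)
F{f * g} = 1/((9+j * omega)(7+j * omega))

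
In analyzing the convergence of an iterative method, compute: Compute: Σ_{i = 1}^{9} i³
Using formula: Σ i^3 = [n(n+1)/2]² = [9·10/2]² = 2025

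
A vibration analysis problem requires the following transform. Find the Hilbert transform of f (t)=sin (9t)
The Hilbert transform shifts each frequency component by -pi/2.
H{sin(wt)} = -cos(wt)
With w = 9: H{sin(9t)} = -cos(9t)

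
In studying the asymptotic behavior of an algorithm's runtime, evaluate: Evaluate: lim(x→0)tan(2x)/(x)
tan(u) ≈ u for small u:
tan(2x)/(x) ≈ 2x/(x) = 2/1

Answer: 2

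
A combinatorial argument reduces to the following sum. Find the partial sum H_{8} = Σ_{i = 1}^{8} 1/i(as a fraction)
H_8 = 1 + 1/2 + 1/3 + ... + 1/8
= 761/280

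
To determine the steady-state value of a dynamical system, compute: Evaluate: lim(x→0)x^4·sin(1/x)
Squeeze theorem: -|x^4| ≤ x^4·sin(1/x) ≤ |x^4|
Since x^4 → 0 as x → 0, by squeeze theorem the limit is 0

Answer: 0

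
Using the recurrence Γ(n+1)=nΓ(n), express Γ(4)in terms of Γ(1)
Γ(4)=3Γ(3)=3·2Γ(2)=...=3!·Γ(1)=6·Γ(1)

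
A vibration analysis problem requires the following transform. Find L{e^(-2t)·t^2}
First shifting: L{e^(at)f(t)} = F(s-a)
L{t^2} = 2/s^3
Shift s → s + 2: 2/(s + 2)^3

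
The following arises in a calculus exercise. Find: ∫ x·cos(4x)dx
By parts: u = x, dv = cos(4x) dx
du = dx, v = sin(4x)/4
= x·sin(4x)/4 + cos(4x)/4² + C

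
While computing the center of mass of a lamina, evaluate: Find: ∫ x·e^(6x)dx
Integration by parts: u=x, dv=e^(6x) dx
du=dx, v=e^(6x)/6
=x·e^(6x)/6 - ∫ e^(6x)/6 dx
=x·e^(6x)/6 - e^(6x)/36 + C

Answer: e^(6x)(x/6 - 1/36) + C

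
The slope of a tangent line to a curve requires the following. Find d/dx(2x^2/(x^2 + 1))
Quotient rule: (f/g)'=(f'g - fg')/g²
f=2x^2, f'=4x
g=x^2 + 1, g'=2x

Answer: (4x·(x^2 + 1) - 4x^3)/(x^2 + 1)²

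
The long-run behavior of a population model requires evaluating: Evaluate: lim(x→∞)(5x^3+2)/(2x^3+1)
Divide numerator and denominator by x^3:
lim (5+2/x^3)/(2+1/x^3)=5/2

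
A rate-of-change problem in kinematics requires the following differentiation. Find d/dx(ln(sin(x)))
Chain rule: d/dx[ln(u)]=u'/u where u=sin(x)
u'=cos(x)

Answer: (cos(x))/(sin(x))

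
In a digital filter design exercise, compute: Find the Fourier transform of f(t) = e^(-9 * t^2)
The Fourier transform of a Gaussian e^(-a*t^2) is sqrt(pi/a)*e^(-omega^2/(4a)).
With a=9: F(omega)=sqrt(pi)/3*e^(-omega^2/36)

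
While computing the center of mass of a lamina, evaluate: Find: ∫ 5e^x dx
Since d/dx[e^x] = +e^x, we get 5e^x+C

Answer: 5e^x+C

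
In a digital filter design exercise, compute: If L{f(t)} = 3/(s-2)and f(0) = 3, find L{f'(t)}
L{f'(t)}=s·F(s) - f(0)=3s/(s-2)-3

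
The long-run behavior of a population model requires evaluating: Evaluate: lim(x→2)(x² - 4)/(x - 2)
Factor: (x² - 4) = (x-2)(x+2)
Cancel (x-2): lim(x→2) (x+2) = 4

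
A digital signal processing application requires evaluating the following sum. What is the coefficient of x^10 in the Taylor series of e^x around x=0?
Taylor series of e^x=Σ x^n/n!
Coefficient of x^10=1/10!=1/3628800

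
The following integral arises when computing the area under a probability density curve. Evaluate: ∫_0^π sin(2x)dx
Antiderivative: -cos(2x)/2
Evaluate at bounds: [-cos(2·π)/2] - [-cos(2·0)/2]
= (-(1)+(1))/2 = 0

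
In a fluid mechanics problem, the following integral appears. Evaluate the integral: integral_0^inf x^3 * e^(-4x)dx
This is a Gamma integral. Substitute u = 4x (du = 4 dx):
integral_0^inf x^3 * e^(-4x) dx = (1/4^4) integral_0^inf u^3 * e^(-u) du
= Gamma(4)/4^4 = 3!/4^4 = 6/256

Answer: 3/128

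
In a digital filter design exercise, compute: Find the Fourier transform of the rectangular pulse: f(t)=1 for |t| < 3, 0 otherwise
F(omega) = integral from -3 to 3 of e^(-j*omega*t) dt
= 2*sin(3*omega)/omega = 6*sinc(3*omega/pi)

Answer: 2*sin(3*omega)/omega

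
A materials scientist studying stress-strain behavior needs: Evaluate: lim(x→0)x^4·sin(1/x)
Squeeze theorem: -|x^4| ≤ x^4·sin(1/x) ≤ |x^4|
Since x^4 → 0 as x → 0, by squeeze theorem the limit is 0

Answer: 0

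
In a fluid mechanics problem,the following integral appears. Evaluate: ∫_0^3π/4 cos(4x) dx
Antiderivative: sin(4x)/4
Evaluate at bounds: [sin(4·3π/4)/4] - [sin(4·0)/4]
= ((0) - (0))/4 = 0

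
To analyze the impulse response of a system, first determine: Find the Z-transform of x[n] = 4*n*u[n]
Z{n * u[n]}=z/(z-1)^2
By linearity: Z{4 * n * u[n]}=4z/(z-1)^2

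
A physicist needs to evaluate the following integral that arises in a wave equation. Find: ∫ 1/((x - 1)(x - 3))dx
Partial fractions: 1/((x-1)(x-3)) = A/(x-1) + B/(x-3)
A = -1/2, B = 1/2
∫ [-1/2· 1/(x-1) + 1/2· 1/(x-3)] dx
= (1/2)[ln|x-3| - ln|x-1|] + C

Answer: (1/2)·ln|(x-3)/(x-1)| + C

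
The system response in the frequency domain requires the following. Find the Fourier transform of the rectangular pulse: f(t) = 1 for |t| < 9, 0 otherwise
F(omega) = integral from -9 to 9 of e^(-j * omega * t) dt
= 2 * sin(9 * omega)/omega = 18 * sinc(9 * omega/pi)

Answer: 2 * sin(9 * omega)/omega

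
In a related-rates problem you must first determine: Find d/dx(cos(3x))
Chain rule: d/dx[cos(u)]=-sin(u)·u' where u=3x
u'=3

Answer: -3·sin(3x)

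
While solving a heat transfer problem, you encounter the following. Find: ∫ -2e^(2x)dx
Since d/dx[e^(2x)] = 2e^(2x), we get -1 e^(2x)+C

Answer: -e^(2x)+C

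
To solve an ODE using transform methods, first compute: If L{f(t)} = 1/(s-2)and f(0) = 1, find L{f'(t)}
L{f'(t)} = s·F(s) - f(0) = s/(s-2)-1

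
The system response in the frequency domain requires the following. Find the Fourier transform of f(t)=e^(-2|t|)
Using the standard pair: F{e^(-a|t|)}=2a/(a^2+omega^2)
With a=2: F(omega)=4/(4+omega^2)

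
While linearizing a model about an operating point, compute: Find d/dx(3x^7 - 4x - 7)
Power rule: d/dx(ax^n) = n·a·x^(n-1)
Term by term: 21·x^6 - 4

Answer: 21x^6 - 4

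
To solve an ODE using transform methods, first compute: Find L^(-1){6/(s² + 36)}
L^(-1){w/(s²+w²)}=sin(wt)
Here w=6

Answer: sin(6t)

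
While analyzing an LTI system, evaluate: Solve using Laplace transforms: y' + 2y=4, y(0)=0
Take L of both sides: sY(s)-0+2Y(s)=4/s
Y(s)(s+2)=4/s+0
Y(s)=4/(s(s+2))+0/(s+2)
Partial fractions: 4/(s(s+2))=2/s - 2/(s+2)
So Y(s)=2/s - 2/(s+2)
Inverse transform (L^(-1){1/s}=1, L^(-1){1/(s+2)}=e^(-2t)):

Answer: y(t)=2-2·e^(-2t)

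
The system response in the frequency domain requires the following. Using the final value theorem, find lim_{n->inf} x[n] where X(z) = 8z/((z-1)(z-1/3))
Final value theorem: lim x[n] = lim_{z->1} (z-1)*X(z)
(z-1)*X(z) = 8z/(z-1/3)
As z->1: 8/(1-1/3) = 8/(2/3) = 12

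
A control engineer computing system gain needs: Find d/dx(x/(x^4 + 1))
Quotient rule: (f/g)'=(f'g - fg')/g²
f=x, f'=1
g=x^4+1, g'=4x^3

Answer: (1·(x^4+1)-4x^4)/(x^4+1)²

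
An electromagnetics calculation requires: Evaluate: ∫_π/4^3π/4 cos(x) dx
Antiderivative: sin(x)
Evaluate at bounds: [sin(1·3π/4)/1] - [sin(1·π/4)/1]
= ((√2/2) - (√2/2))/1 = 0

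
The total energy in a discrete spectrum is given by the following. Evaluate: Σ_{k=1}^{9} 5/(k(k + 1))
Partial fractions: 5/(k(k+1)) = 5/k - 5/(k+1)
Telescoping sum: 5(1-1/10) = 5·9/10

Answer: 9/2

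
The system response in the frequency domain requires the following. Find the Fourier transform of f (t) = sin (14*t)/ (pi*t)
sin(W*t)/(pi*t) = (W/pi)*sinc(W*t/pi) is the impulse response of the ideal low-pass filter with cutoff W (here W = 14).
Its Fourier transform is a rectangular function:
F(omega) = 1 for |omega| < 14, 0 otherwise

Answer: rect(omega/28) [i.e., 1 for |omega| < 14, 0 otherwise]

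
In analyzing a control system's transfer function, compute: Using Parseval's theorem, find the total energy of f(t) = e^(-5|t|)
Parseval's theorem: E = integral |f(t)|^2 dt = (1/2pi) integral |F(omega)|^2 domega
E = integral_{-inf}^{inf} e^(-10|t|) dt = 2 * integral_0^inf e^(-10t) dt = 2/(2 * 5) = 1/5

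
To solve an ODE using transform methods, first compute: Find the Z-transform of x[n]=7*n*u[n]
Z{n*u[n]}=z/(z-1)^2
By linearity: Z{7*n*u[n]}=7z/(z-1)^2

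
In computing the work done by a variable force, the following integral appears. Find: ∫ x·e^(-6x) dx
Integration by parts: u=x, dv=e^(-6x) dx
du=dx, v=e^(-6x)/(-6)
=x·e^(-6x)/(-6) - ∫ e^(-6x)/(-6) dx
=x·e^(-6x)/(-6) - e^(-6x)/36 + C

Answer: e^(-6x)(x/(-6) - 1/36) + C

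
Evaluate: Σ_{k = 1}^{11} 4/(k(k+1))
Partial fractions: 4/(k(k+1))=4/k - 4/(k+1)
Telescoping sum: 4(1-1/12)=4·11/12

Answer: 11/3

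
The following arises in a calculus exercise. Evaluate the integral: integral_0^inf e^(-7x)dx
integral_0^inf e^(-7x) dx = [-1/7 * e^(-7x)]_0^inf
= 0 - (-1/7) = 1/7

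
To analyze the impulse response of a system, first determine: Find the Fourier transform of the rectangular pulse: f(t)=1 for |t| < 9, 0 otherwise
F(omega) = integral from -9 to 9 of e^(-j * omega * t) dt
= 2 * sin(9 * omega)/omega = 18 * sinc(9 * omega/pi)

Answer: 2 * sin(9 * omega)/omega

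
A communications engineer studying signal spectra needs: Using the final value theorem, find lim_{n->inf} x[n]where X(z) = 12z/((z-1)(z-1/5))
Final value theorem: lim x[n]=lim_{z->1} (z-1) * X(z)
(z-1) * X(z)=12z/(z-1/5)
As z->1: 12/(1-1/5)=12/(4/5)=15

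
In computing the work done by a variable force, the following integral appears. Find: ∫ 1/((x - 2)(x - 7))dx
Partial fractions: 1/((x-2)(x-7))=A/(x-2) + B/(x-7)
A=-1/5, B=1/5
∫ [-1/5· 1/(x-2) + 1/5· 1/(x-7)] dx
=(1/5)[ln|x-7| - ln|x-2|] + C

Answer: (1/5)·ln|(x-7)/(x-2)| + C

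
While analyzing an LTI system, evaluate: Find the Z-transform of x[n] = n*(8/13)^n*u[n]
Using the property Z{n*a^n*u[n]} = az/(z-a)^2
With a = 8/13: X(z) = (8/13)z/(z - 8/13)^2, |z| > 8/13

Answer: (8/13)z/(z - 8/13)^2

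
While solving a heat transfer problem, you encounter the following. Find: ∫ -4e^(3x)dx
Since d/dx[e^(3x)] = 3e^(3x), we get -4/3 e^(3x) + C

Answer: (-4/3)e^(3x) + C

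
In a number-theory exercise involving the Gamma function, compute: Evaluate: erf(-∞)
erf(-∞) = -1 (the error function is odd, so erf(-∞) = -erf(∞) = -1)

Answer: -1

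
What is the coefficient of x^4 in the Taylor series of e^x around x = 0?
Taylor series of e^x = Σ x^n/n!
Coefficient of x^4 = 1/4! = 1/24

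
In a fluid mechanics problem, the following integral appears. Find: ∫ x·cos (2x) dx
By parts: u=x, dv=cos(2x) dx
du=dx, v=sin(2x)/2
=x·sin(2x)/2+cos(2x)/2²+C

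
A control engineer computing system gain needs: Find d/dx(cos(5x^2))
Chain rule: d/dx[cos(u)] = -sin(u)·u' where u = 5x^2
u' = 10x

Answer: -10x·sin(5x^2)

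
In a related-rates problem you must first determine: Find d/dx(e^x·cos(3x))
Product rule: (fg)' = f'g+fg'
f = e^x, f' = e^x
g = cos(3x), g' = -3·sin(3x)

Answer: e^x·cos(3x)-3·e^x·sin(3x)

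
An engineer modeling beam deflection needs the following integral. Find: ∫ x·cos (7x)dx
By parts: u = x, dv = cos(7x) dx
du = dx, v = sin(7x)/7
= x·sin(7x)/7 + cos(7x)/7² + C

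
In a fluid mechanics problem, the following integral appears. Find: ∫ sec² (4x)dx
Since d/dx[tan(4x)] = 4sec²(4x), integral = tan(4x)/4 + C

Answer: (1/4)tan(4x) + C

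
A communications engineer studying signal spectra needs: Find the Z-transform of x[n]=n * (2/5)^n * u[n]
Using the property Z{n*a^n*u[n]}=az/(z-a)^2
With a=2/5: X(z)=(2/5)z/(z - 2/5)^2, |z| > 2/5

Answer: (2/5)z/(z - 2/5)^2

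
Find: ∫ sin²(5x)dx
Using identity sin²(u) = (1 - cos(2u))/2:
∫ (1 - cos(10x))/2 dx = x/2 - sin(10x)/20+C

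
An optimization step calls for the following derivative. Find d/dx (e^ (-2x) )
Chain rule: d/dx[e^u]=e^u · u' where u=-2x
u'=-2

Answer: -2·e^(-2x)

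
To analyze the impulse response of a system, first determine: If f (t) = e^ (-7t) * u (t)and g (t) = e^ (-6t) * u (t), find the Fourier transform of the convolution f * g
By the convolution theorem: F{f * g}=F(omega) * G(omega)
F(omega)=1/(7+j * omega), G(omega)=1/(6+j * omega)
F{f * g}=1/((7+j * omega)(6+j * omega))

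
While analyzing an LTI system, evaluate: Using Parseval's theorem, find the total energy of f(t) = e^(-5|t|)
Parseval's theorem: E = integral |f(t)|^2 dt = (1/2pi) integral |F(omega)|^2 domega
E = integral_{-inf}^{inf} e^(-10|t|) dt = 2*integral_0^inf e^(-10t) dt = 2/(2*5) = 1/5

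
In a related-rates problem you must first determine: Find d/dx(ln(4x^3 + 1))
Chain rule: d/dx[ln(u)] = u'/u where u = 4x^3 + 1
u' = 12x^2

Answer: (12x^2)/(4x^3 + 1)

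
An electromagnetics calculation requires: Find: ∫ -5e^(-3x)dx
Since d/dx[e^(-3x)]=-3e^(-3x), we get 5/3 e^(-3x) + C

Answer: (5/3)e^(-3x) + C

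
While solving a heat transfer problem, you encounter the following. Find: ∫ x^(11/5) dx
Power rule: ∫ x^(11/5) dx=x^(16/5)/(16/5)+C

Answer: (5/16)·x^(16/5)+C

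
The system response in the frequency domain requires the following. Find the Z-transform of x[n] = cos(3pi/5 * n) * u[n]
Z{cos(w0*n)*u[n]}=z(z - cos(w0))/(z^2 - 2z*cos(w0) + 1)
With w0=3pi/5: X(z)=z(z - cos(3pi/5))/(z^2 - 2z*cos(3pi/5) + 1)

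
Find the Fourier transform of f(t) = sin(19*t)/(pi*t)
sin(W * t)/(pi * t)=(W/pi) * sinc(W * t/pi) is the impulse response of the ideal low-pass filter with cutoff W (here W=19).
Its Fourier transform is a rectangular function:
F(omega)=1 for |omega| < 19, 0 otherwise

Answer: rect(omega/38) [i.e., 1 for |omega| < 19, 0 otherwise]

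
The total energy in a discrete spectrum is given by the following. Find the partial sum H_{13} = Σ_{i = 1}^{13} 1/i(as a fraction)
H_13 = 1+1/2+1/3+...+1/13
= 1145993/360360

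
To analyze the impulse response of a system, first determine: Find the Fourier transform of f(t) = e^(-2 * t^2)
The Fourier transform of a Gaussian e^(-a * t^2) is sqrt(pi/a) * e^(-omega^2/(4a)).
With a = 2: F(omega) = sqrt(pi/2) * e^(-omega^2/8)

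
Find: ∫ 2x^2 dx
Using power rule: ∫ 2x^2 dx=2/3 x^3+C=(2/3)x^3+C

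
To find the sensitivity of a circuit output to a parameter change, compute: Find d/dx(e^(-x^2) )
Chain rule: d/dx[e^u]=e^u · u' where u=-x^2
u'=-2x

Answer: -2x·e^(-x^2)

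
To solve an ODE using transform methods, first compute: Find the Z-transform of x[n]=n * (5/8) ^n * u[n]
Using the property Z{n * a^n * u[n]} = az/(z-a)^2
With a = 5/8: X(z) = (5/8)z/(z - 5/8)^2, |z| > 5/8

Answer: (5/8)z/(z - 5/8)^2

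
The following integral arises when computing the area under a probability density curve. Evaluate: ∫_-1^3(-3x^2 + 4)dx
Step 1: Find antiderivative F(x)=-x^3+4x
Step 2: F(3) - F(-1)=-15 - (-3)=-12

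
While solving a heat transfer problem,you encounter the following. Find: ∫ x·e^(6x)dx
Integration by parts: u=x, dv=e^(6x) dx
du=dx, v=e^(6x)/6
=x·e^(6x)/6 - ∫ e^(6x)/6 dx
=x·e^(6x)/6 - e^(6x)/36+C

Answer: e^(6x)(x/6-1/36)+C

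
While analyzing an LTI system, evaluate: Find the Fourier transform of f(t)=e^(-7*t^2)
The Fourier transform of a Gaussian e^(-a * t^2) is sqrt(pi/a) * e^(-omega^2/(4a)).
With a=7: F(omega)=sqrt(pi/7) * e^(-omega^2/28)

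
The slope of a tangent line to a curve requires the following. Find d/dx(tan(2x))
Chain rule: d/dx[tan(u)]=sec²(u)·u' where u=2x
u'=2

Answer: 2·sec²(2x)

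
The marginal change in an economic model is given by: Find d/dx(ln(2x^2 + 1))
Chain rule: d/dx[ln(u)] = u'/u where u = 2x^2+1
u' = 4x

Answer: (4x)/(2x^2+1)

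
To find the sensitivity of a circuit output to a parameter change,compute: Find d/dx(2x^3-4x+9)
Power rule: d/dx(ax^n) = n·a·x^(n-1)
Term by term: 6·x^2-4

Answer: 6x^2-4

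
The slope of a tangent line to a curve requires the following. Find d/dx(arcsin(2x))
d/dx[arcsin(u)]=u'/√(1-u²), u=2x, u'=2

Answer: 2/√(1 - 4x²)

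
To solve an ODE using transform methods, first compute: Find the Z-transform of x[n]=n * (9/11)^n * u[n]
Using the property Z{n*a^n*u[n]}=az/(z-a)^2
With a=9/11: X(z)=(9/11)z/(z - 9/11)^2, |z| > 9/11

Answer: (9/11)z/(z - 9/11)^2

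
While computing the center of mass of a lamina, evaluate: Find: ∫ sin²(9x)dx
Using identity sin²(u) = (1 - cos(2u))/2:
∫ (1 - cos(18x))/2 dx = x/2 - sin(18x)/36+C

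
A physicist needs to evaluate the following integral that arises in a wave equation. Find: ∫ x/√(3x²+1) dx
Let u=3x²+1, du=6x dx
∫ (1/6)·u^(-1/2) du=√u/3+C

Answer: √(3x²+1)/3+C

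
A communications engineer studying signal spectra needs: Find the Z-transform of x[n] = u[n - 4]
Using the time-shift property: Z{u[n-4]} = z^(-4)*z/(z-1)
= z^(-3)/(z-1)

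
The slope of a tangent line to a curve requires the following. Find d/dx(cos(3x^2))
Chain rule: d/dx[cos(u)] = -sin(u)·u' where u = 3x^2
u' = 6x

Answer: -6x·sin(3x^2)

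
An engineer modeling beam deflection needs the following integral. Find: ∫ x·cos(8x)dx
By parts: u=x, dv=cos(8x) dx
du=dx, v=sin(8x)/8
=x·sin(8x)/8 + cos(8x)/8² + C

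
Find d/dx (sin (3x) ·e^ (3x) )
Product rule: (fg)' = f'g + fg'
f = sin(3x), f' = 3·cos(3x)
g = e^(3x), g' = 3·e^(3x)

Answer: 3·cos(3x)·e^(3x) + 3·sin(3x)·e^(3x)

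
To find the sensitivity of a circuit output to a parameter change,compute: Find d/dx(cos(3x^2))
Chain rule: d/dx[cos(u)]=-sin(u)·u' where u=3x^2
u'=6x

Answer: -6x·sin(3x^2)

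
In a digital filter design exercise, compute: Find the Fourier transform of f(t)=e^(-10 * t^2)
The Fourier transform of a Gaussian e^(-a*t^2) is sqrt(pi/a)*e^(-omega^2/(4a)).
With a = 10: F(omega) = sqrt(pi/10)*e^(-omega^2/40)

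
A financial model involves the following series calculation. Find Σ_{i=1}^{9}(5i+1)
= 5·Σ i+1·9 = 5·45+9 = 234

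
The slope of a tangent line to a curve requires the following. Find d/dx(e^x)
Chain rule: d/dx[e^u] = e^u · u' where u = x
u' = 1

Answer: 1·e^x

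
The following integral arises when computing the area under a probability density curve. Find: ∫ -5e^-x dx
Since d/dx[e^-x] = - e^-x, we get 5e^-x+C

Answer: 5e^-x+C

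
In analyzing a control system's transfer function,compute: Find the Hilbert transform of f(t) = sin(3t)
The Hilbert transform shifts each frequency component by -pi/2.
H{sin(wt)}=-cos(wt)
With w=3: H{sin(3t)}=-cos(3t)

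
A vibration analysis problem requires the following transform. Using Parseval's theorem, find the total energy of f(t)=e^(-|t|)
Parseval's theorem: E = integral |f(t)|^2 dt = (1/2pi) integral |F(omega)|^2 domega
E = integral_{-inf}^{inf} e^(-2|t|) dt = 2 * integral_0^inf e^(-2t) dt = 2/(2 * 1) = 1/1

Answer: 1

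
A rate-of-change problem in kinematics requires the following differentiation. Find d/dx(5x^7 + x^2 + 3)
Power rule: d/dx(ax^n)=n·a·x^(n-1)
Term by term: 35·x^6 + 2·x

Answer: 35x^6 + 2x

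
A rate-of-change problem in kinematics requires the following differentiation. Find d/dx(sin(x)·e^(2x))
Product rule: (fg)' = f'g + fg'
f = sin(x), f' = cos(x)
g = e^(2x), g' = 2·e^(2x)

Answer: cos(x)·e^(2x) + 2·sin(x)·e^(2x)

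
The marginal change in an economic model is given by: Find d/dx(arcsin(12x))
d/dx[arcsin(u)] = u'/√(1-u²), u = 12x, u' = 12

Answer: 12/√(1 - 144x²)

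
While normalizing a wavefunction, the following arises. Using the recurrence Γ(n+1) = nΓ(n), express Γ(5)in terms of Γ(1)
Γ(5) = 4Γ(4) = 4·3Γ(3) = ... = 4!·Γ(1) = 24·Γ(1)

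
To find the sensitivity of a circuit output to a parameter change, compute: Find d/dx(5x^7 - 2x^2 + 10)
Power rule: d/dx(ax^n)=n·a·x^(n-1)
Term by term: 35·x^6 - 4·x

Answer: 35x^6 - 4x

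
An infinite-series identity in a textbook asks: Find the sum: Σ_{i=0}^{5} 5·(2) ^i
Geometric series: S = a(1 - r^n)/(1 - r)
a = 5, r = 2, n = 6
S = 5(1-64)/-1 = 315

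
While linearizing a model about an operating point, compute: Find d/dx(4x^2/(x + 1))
Quotient rule: (f/g)' = (f'g - fg')/g²
f = 4x^2, f' = 8x
g = x+1, g' = 1

Answer: (8x·(x+1)-4x^2)/(x+1)²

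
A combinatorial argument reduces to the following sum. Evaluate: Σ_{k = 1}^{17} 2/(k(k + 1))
Partial fractions: 2/(k(k + 1))=2/k - 2/(k + 1)
Telescoping sum: 2(1 - 1/18)=2·17/18

Answer: 17/9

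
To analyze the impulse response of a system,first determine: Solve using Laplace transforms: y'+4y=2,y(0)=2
Take L of both sides: sY(s)-2+4Y(s) = 2/s
Y(s)(s+4) = 2/s+2
Y(s) = 2/(s(s+4))+2/(s+4)
Partial fractions: 2/(s(s+4)) = (1/2)/s - (1/2)/(s+4)
So Y(s) = (1/2)/s+(3/2)/(s+4)
Inverse transform (L^(-1){1/s} = 1, L^(-1){1/(s+4)} = e^(-4t)):

Answer: y(t) = 1/2+(3/2)·e^(-4t)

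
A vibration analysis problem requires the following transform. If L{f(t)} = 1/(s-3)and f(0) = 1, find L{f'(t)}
L{f'(t)}=s·F(s) - f(0)=s/(s-3)-1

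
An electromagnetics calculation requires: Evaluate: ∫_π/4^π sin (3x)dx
Antiderivative: -cos(3x)/3
Evaluate at bounds: [-cos(3·π)/3] - [-cos(3·π/4)/3]
=(-(-1) + (-√2/2))/3=1/3 - √2/6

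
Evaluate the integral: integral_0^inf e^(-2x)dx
integral_0^inf e^(-2x) dx=[-1/2 * e^(-2x)]_0^inf
=0 - (-1/2)=1/2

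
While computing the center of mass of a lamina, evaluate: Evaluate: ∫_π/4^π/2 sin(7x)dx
Antiderivative: -cos(7x)/7
Evaluate at bounds: [-cos(7·π/2)/7] - [-cos(7·π/4)/7]
= (-(0) + (√2/2))/7 = √2/14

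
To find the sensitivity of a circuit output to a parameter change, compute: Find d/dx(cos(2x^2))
Chain rule: d/dx[cos(u)] = -sin(u)·u' where u = 2x^2
u' = 4x

Answer: -4x·sin(2x^2)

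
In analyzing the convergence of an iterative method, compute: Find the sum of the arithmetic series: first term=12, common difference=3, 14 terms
Last term: a_n=12+(14-1)·3=51
Sum=n(a_1+a_n)/2=14(12+51)/2=441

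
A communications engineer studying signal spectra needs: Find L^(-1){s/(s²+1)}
L^(-1){s/(s² + w²)}=cos(wt)
Here w=1

Answer: cos(t)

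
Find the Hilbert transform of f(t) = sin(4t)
The Hilbert transform shifts each frequency component by -pi/2.
H{sin(wt)}=-cos(wt)
With w=4: H{sin(4t)}=-cos(4t)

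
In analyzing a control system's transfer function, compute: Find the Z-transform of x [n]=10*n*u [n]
Z{n * u[n]} = z/(z-1)^2
By linearity: Z{10 * n * u[n]} = 10z/(z-1)^2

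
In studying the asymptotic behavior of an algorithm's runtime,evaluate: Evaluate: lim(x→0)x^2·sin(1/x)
Squeeze theorem: -|x^2| ≤ x^2·sin(1/x) ≤ |x^2|
Since x^2 → 0 as x → 0, by squeeze theorem the limit is 0

Answer: 0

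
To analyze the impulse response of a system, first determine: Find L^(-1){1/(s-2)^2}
L^(-1){1/(s-a)^n} = t^(n-1)·e^(at)/(n-1)!
Here a = 2, n = 2: t^1·e^(2t)/1

Answer: t·e^(2t)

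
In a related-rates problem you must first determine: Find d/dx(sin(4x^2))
Chain rule: d/dx[sin(u)] = cos(u)·u' where u = 4x^2
u' = 8x

Answer: 8x·cos(4x^2)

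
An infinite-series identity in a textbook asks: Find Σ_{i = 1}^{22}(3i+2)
= 3·Σ i+2·22 = 3·253+44 = 803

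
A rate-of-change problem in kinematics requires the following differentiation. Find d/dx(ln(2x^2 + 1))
Chain rule: d/dx[ln(u)]=u'/u where u=2x^2 + 1
u'=4x

Answer: (4x)/(2x^2 + 1)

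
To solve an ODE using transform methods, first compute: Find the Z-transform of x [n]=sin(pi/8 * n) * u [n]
Z{sin(w0*n)*u[n]} = z*sin(w0)/(z^2 - 2z*cos(w0) + 1)
With w0 = pi/8: X(z) = z*sin(pi/8)/(z^2 - 2z*cos(pi/8) + 1)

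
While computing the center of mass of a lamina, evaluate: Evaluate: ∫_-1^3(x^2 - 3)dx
Step 1: Find antiderivative F(x)=(1/3)x^3 - 3x
Step 2: F(3) - F(-1)=0 - (8/3)=-8/3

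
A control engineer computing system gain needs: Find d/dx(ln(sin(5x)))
Chain rule: d/dx[ln(u)] = u'/u where u = sin(5x)
u' = 5cos(5x)

Answer: (5cos(5x))/(sin(5x))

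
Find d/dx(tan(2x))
Chain rule: d/dx[tan(u)] = sec²(u)·u' where u = 2x
u' = 2

Answer: 2·sec²(2x)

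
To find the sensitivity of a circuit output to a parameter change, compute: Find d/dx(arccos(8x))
d/dx[arccos(u)]=-u'/√(1-u²), u=8x, u'=8

Answer: -8/√(1-64x²)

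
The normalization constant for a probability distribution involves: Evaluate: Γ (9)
Γ(n) = (n-1)! for positive integers
Γ(9) = 8! = 40320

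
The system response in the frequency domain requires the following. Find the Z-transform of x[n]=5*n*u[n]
Z{n * u[n]} = z/(z-1)^2
By linearity: Z{5 * n * u[n]} = 5z/(z-1)^2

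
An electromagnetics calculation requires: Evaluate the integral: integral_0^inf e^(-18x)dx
integral_0^inf e^(-18x) dx=[-1/18*e^(-18x)]_0^inf
=0 - (-1/18)=1/18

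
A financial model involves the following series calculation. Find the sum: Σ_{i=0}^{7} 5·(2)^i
Geometric series: S=a(1 - r^n)/(1 - r)
a=5, r=2, n=8
S=5(1-256)/-1=1275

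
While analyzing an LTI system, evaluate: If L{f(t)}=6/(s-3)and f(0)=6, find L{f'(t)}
L{f'(t)} = s·F(s) - f(0) = 6s/(s-3) - 6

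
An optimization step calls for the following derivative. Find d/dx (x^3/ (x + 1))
Quotient rule: (f/g)'=(f'g - fg')/g²
f=x^3, f'=3x^2
g=x + 1, g'=1

Answer: (3x^2·(x + 1) - x^3)/(x + 1)²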